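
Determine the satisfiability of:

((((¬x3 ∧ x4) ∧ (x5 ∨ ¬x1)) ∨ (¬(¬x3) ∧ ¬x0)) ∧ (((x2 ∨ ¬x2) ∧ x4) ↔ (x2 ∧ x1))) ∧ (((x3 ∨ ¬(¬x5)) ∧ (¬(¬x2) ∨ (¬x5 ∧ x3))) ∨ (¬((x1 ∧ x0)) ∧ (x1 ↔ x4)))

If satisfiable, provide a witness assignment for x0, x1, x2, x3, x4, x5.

x0=F, x1=F, x2=T, x3=T, x4=F, x5=F

  (((¬x3 ∧ x4) ∧ (x5 ∨ ¬x1)) ∨ (¬(¬x3) ∧ ¬x0)) ∧ (((x2 ∨ ¬x2) ∧ x4) ↔ (x2 ∧ x1)) = True
    ((¬x3 ∧ x4) ∧ (x5 ∨ ¬x1)) ∨ (¬(¬x3) ∧ ¬x0) = True
      (¬x3 ∧ x4) ∧ (x5 ∨ ¬x1) = False
        ¬x3 ∧ x4 = False
          ¬x3 = False
        x5 ∨ ¬x1 = True
          ¬x1 = True
      ¬(¬x3) ∧ ¬x0 = True
        ¬(¬x3) = True
          ¬x3 = False
        ¬x0 = True
    ((x2 ∨ ¬x2) ∧ x4) ↔ (x2 ∧ x1) = True
      (x2 ∨ ¬x2) ∧ x4 = False
        x2 ∨ ¬x2 = True
          ¬x2 = False
      x2 ∧ x1 = False
  ((x3 ∨ ¬(¬x5)) ∧ (¬(¬x2) ∨ (¬x5 ∧ x3))) ∨ (¬((x1 ∧ x0)) ∧ (x1 ↔ x4)) = True
    (x3 ∨ ¬(¬x5)) ∧ (¬(¬x2) ∨ (¬x5 ∧ x3)) = True
      x3 ∨ ¬(¬x5) = True
        ¬(¬x5) = False
          ¬x5 = True
      ¬(¬x2) ∨ (¬x5 ∧ x3) = True
        ¬(¬x2) = True
          ¬x2 = False
        ¬x5 ∧ x3 = True
          ¬x5 = True
    ¬((x1 ∧ x0)) ∧ (x1 ↔ x4) = True
      ¬((x1 ∧ x0)) = True
        x1 ∧ x0 = False
      x1 ↔ x4 = True
Both conjuncts True, so the formula holds.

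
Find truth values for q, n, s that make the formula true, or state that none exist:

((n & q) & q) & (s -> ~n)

q=T, n=T, s=F

  (n & q) & q = True
    n & q = True
  s -> ~n = True
    ~n = False
Both conjuncts True, so the formula holds.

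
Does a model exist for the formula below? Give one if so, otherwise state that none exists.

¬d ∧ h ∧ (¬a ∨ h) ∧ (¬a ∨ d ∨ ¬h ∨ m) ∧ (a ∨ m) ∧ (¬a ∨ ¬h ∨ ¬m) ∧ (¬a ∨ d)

a = False; d = False; m = True; h = True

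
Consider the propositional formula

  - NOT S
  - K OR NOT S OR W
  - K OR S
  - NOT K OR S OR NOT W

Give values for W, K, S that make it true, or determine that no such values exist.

W = False, K = True, S = False

Unit clause (NOT S) forces S = False.
In (K OR S) only K is left, so K = True.
In (NOT K OR S OR NOT W) only NOT W is left, so W = False.
Check each clause:
  (NOT S): NOT S holds.
  (K OR NOT S OR W): K holds.
  (K OR S): K holds.
  (NOT K OR S OR NOT W): NOT W holds.
All clauses satisfied.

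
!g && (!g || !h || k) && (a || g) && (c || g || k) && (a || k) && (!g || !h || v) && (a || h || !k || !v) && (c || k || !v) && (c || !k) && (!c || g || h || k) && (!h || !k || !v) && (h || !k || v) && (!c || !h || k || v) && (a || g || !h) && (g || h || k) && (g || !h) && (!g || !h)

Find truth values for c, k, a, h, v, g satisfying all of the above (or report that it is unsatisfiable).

c = True, k = True, a = True, h = False, v = True, g = False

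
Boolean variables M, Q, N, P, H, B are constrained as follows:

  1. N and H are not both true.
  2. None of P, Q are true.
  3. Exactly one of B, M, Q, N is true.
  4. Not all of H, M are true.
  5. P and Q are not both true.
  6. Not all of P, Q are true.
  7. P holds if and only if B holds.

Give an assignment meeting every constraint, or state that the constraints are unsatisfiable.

M = True, Q = False, N = False, P = False, H = False, B = False

  (1) N=F, H=F — not both ✓
  (2) {P, Q}: 0 true — none ✓
  (3) {B, M, Q, N}: 1 true — exactly one ✓
  (4) {H, M}: 1/2 true — not all ✓
  (5) P=F, Q=F — not both ✓
  (6) {P, Q}: 0/2 true — not all ✓
  (7) P=F, B=F — same ✓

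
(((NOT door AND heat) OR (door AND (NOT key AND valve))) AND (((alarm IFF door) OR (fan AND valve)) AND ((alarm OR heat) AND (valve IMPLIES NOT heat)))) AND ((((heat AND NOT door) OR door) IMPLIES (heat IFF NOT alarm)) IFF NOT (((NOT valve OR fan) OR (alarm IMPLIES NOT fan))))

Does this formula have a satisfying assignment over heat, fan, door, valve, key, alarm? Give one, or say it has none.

Case valve = True: the formula simplifies to (((NOT door AND heat) OR (door AND NOT key)) AND (((alarm IFF door) OR fan) AND ((alarm OR heat) AND NOT heat))) AND ((((heat AND NOT door) OR door) IMPLIES (heat IFF NOT alarm)) IFF NOT ((fan OR (alarm IMPLIES NOT fan)))).
  heat = True: the conjunct NOT heat is False.
  heat = False: simplifies to ((door AND NOT key) AND (((alarm IFF door) OR fan) AND alarm)) AND ((door IMPLIES alarm) IFF NOT ((fan OR (alarm IMPLIES NOT fan)))).
    alarm = True: simplifies to ((door AND NOT key) AND (door OR fan)) AND NOT ((fan OR NOT fan)).
      fan = True: the conjunct NOT ((fan OR NOT fan)) becomes NOT ((True OR False)) = False.
      fan = False: the conjunct NOT ((fan OR NOT fan)) becomes NOT ((False OR True)) = False.
    alarm = False: the conjunct alarm is False.
Case valve = False: the formula simplifies to ((NOT door AND heat) AND ((alarm IFF door) AND (alarm OR heat))) AND NOT ((((heat AND NOT door) OR door) IMPLIES (heat IFF NOT alarm))).
  heat = True: simplifies to (NOT door AND (alarm IFF door)) AND NOT (((NOT door OR door) IMPLIES NOT alarm)).
    door = True: the conjunct NOT door is False.
    door = False: simplifies to NOT alarm AND NOT (NOT alarm).
      alarm = True: the conjunct NOT alarm is False.
      alarm = False: the conjunct NOT (NOT alarm) becomes NOT (NOT False) = False.
  heat = False: the conjunct heat is False.
Both cases fail — unsatisfiable.

The formula is unsatisfiable.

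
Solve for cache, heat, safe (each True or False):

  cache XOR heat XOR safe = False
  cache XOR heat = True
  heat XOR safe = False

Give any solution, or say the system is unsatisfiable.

cache = False; heat = True; safe = True

cache XOR heat XOR safe = F XOR T XOR T = False ✓
cache XOR heat = F XOR T = True ✓
heat XOR safe = T XOR T = False ✓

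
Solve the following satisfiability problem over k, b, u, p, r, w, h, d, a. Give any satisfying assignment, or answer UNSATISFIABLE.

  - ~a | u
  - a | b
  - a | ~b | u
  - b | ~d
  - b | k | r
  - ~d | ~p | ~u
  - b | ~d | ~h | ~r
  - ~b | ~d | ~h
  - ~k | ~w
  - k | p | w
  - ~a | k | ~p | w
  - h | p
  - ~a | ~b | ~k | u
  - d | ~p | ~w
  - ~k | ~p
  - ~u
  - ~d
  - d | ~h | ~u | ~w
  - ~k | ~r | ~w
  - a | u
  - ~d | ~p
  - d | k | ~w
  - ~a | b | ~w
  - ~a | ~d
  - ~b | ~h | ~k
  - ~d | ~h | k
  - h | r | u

Unsatisfiable

Case u = True:
  Clause (~u) is falsified — contradiction.
Case u = False:
  (~a | u) forces a = False.
  Clause (a | u) is falsified — contradiction.
Both cases fail, so the formula is unsatisfiable.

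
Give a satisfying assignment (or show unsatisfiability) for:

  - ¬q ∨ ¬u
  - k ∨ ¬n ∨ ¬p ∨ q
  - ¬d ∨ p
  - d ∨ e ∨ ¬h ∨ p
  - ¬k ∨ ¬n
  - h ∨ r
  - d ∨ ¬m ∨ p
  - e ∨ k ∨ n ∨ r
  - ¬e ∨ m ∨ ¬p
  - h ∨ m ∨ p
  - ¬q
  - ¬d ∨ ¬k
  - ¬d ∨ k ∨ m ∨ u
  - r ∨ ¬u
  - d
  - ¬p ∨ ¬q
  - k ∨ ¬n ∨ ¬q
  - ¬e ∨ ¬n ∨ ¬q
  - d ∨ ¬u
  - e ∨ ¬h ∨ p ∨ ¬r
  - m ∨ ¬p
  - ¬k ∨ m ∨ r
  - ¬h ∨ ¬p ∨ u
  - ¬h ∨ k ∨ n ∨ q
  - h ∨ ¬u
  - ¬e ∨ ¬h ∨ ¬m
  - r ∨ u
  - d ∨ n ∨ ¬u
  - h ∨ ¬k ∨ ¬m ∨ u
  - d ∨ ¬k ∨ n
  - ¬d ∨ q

Case q = True:
  Clause (¬q) is falsified — contradiction.
Case q = False:
  (d) forces d = True.
  Clause (¬d ∨ q) is falsified — contradiction.
Both cases fail, so the formula is unsatisfiable.

The formula is unsatisfiable.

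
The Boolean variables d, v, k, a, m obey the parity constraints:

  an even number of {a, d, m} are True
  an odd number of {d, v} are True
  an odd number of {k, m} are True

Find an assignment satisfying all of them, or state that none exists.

d=T, v=F, k=F, a=F, m=T

{a, d, m}: 2 true → even ✓
{d, v}: 1 true → odd ✓
{k, m}: 1 true → odd ✓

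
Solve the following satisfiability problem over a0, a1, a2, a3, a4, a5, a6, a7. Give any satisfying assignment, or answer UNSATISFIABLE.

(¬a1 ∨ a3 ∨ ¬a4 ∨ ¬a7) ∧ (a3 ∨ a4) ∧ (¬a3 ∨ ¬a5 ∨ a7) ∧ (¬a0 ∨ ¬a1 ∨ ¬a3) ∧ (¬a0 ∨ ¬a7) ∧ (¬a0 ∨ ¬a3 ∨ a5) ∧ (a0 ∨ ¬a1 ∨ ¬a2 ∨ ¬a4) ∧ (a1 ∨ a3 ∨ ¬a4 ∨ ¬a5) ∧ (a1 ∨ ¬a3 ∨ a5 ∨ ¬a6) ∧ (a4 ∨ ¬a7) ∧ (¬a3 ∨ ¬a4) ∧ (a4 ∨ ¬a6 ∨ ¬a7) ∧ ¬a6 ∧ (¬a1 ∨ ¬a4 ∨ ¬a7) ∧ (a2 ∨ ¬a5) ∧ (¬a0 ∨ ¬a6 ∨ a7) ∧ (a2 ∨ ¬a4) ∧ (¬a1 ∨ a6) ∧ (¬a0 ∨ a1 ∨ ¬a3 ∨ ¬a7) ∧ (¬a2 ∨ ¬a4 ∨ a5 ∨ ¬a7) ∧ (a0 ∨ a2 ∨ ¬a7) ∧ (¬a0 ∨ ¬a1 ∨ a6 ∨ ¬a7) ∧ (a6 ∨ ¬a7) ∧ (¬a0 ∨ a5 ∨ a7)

a0 = False, a1 = False, a2 = True, a3 = True, a4 = False, a5 = False, a6 = False, a7 = False

Unit clause (¬a6) forces a6 = False.
In (¬a1 ∨ a6) only ¬a1 is left, so a1 = False.
In (a6 ∨ ¬a7) only ¬a7 is left, so a7 = False.
Try a0 = True:
  (¬a0 ∨ a5 ∨ a7) forces a5 = True.
  (¬a3 ∨ ¬a5 ∨ a7) forces a3 = False.
  (a3 ∨ a4) forces a4 = True.
  clause (a1 ∨ a3 ∨ ¬a4 ∨ ¬a5) is falsified — backtrack.
So a0 = False.
Set a2 = True.
Set a3 = True.
  then (¬a3 ∨ ¬a5 ∨ a7) forces a5 = False.
  then (¬a3 ∨ ¬a4) forces a4 = False.
All clauses satisfied.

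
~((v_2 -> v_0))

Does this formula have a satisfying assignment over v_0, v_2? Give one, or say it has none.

v_0 = False; v_2 = True

  ~((v_2 -> v_0)) = True
    v_2 -> v_0 = False
The formula evaluates to True.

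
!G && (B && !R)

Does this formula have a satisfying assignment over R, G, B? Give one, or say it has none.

R=F; G=F; B=T

  !G = True
  B && !R = True
    !R = True
Both conjuncts True, so the formula holds.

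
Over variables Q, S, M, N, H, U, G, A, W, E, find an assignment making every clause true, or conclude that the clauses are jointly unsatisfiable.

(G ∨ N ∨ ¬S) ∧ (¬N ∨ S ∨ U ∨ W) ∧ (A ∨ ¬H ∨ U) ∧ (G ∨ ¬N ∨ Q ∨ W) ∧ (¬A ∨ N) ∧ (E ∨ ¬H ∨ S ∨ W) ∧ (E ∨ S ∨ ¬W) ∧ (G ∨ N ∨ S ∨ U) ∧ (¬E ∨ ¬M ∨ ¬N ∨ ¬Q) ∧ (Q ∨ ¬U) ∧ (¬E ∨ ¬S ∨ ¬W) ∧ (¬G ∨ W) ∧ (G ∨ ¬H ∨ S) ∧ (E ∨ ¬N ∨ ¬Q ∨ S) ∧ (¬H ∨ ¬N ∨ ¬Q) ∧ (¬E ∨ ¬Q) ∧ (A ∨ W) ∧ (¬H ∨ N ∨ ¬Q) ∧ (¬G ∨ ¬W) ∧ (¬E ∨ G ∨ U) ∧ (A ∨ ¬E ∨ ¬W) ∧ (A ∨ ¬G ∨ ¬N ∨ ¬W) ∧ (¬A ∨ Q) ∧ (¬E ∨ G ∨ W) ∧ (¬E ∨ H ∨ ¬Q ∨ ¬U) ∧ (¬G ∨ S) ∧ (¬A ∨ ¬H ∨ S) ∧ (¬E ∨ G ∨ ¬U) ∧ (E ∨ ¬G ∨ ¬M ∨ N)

Q = True; S = True; M = False; N = True; H = False; U = True; G = False; A = False; W = True; E = False

Set Q = True.
  then (¬E ∨ ¬Q) forces E = False.
Set S = True.
Set M = False.
Set N = True.
  then (¬H ∨ ¬N ∨ ¬Q) forces H = False.
Set U = True.
Set G = False.
Set A = False.
  then (A ∨ W) forces W = True.
All clauses satisfied.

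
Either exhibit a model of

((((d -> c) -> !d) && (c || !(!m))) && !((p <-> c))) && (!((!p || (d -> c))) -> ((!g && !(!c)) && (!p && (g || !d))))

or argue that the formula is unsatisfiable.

d = False, g = True, m = False, c = True, p = False

  (((d -> c) -> !d) && (c || !(!m))) && !((p <-> c)) = True
    ((d -> c) -> !d) && (c || !(!m)) = True
      (d -> c) -> !d = True
        d -> c = True
        !d = True
      c || !(!m) = True
        !(!m) = False
          !m = True
    !((p <-> c)) = True
      p <-> c = False
  !((!p || (d -> c))) -> ((!g && !(!c)) && (!p && (g || !d))) = True
    !((!p || (d -> c))) = False
      !p || (d -> c) = True
        !p = True
        d -> c = True
    (!g && !(!c)) && (!p && (g || !d)) = False
      !g && !(!c) = False
        !g = False
        !(!c) = True
          !c = False
      !p && (g || !d) = True
        !p = True
        g || !d = True
          !d = True
Both conjuncts True, so the formula holds.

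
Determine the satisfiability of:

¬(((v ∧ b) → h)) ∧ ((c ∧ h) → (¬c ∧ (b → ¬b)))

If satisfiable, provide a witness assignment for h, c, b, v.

h = False, c = True, b = True, v = True

  ¬(((v ∧ b) → h)) = True
    (v ∧ b) → h = False
      v ∧ b = True
  (c ∧ h) → (¬c ∧ (b → ¬b)) = True
    c ∧ h = False
    ¬c ∧ (b → ¬b) = False
      ¬c = False
      b → ¬b = False
        ¬b = False
Both conjuncts True, so the formula holds.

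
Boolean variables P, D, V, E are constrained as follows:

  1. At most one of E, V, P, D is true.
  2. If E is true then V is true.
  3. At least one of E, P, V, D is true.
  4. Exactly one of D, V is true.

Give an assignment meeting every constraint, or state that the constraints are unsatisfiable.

P = False, D = False, V = True, E = False

  (1) {E, V, P, D}: 1 true — at most one ✓
  (2) E=F ⇒ V: vacuous ✓
  (3) {E, P, V, D}: 1 true — at least one ✓
  (4) {D, V}: 1 true — exactly one ✓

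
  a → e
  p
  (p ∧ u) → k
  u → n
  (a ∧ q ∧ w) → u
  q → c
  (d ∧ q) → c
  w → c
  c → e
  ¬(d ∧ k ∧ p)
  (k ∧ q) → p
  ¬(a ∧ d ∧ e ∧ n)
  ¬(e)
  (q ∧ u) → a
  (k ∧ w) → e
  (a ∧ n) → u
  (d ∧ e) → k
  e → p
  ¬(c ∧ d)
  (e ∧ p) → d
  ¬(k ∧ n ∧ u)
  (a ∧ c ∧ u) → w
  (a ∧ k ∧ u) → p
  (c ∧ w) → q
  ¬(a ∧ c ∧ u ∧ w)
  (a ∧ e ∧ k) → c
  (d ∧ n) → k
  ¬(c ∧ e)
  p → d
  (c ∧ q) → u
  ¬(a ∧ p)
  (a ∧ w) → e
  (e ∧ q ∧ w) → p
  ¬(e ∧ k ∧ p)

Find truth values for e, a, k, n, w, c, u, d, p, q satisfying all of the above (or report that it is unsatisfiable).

Unit clause (¬e) forces e = False.
In (¬c ∨ e) only ¬c is left, so c = False.
In (c ∨ ¬q) only ¬q is left, so q = False.
In (c ∨ ¬w) only ¬w is left, so w = False.
Unit clause (p) forces p = True.
In (¬a ∨ ¬p) only ¬a is left, so a = False.
In (d ∨ ¬p) only d is left, so d = True.
In (¬d ∨ ¬k ∨ ¬p) only ¬k is left, so k = False.
In (¬d ∨ k ∨ ¬n) only ¬n is left, so n = False.
In (k ∨ ¬p ∨ ¬u) only ¬u is left, so u = False.
All clauses satisfied.

e: False, a: False, k: False, n: False, w: False, c: False, u: False, d: True, p: True, q: False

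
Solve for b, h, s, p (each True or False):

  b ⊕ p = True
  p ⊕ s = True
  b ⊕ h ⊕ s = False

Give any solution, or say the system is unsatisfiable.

b = True, h = False, s = True, p = False

b ⊕ p = T ⊕ F = True ✓
p ⊕ s = F ⊕ T = True ✓
b ⊕ h ⊕ s = T ⊕ F ⊕ T = False ✓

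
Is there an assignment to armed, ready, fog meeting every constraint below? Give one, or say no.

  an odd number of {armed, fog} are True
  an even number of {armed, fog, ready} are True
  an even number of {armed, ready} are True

armed: True, ready: True, fog: False

{armed, fog}: 1 true → odd ✓
{armed, fog, ready}: 2 true → even ✓
{armed, ready}: 2 true → even ✓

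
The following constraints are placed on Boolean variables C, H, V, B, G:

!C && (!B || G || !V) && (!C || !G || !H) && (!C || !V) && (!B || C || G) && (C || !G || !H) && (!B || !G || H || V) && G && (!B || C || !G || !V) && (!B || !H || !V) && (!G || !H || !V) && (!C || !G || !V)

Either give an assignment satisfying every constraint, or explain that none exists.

C = False, H = False, V = False, B = False, G = True

Unit clause (!C) forces C = False.
Unit clause (G) forces G = True.
In (C || !G || !H) only !H is left, so H = False.
Set V = False.
  then (!B || !G || H || V) forces B = False.
All clauses satisfied.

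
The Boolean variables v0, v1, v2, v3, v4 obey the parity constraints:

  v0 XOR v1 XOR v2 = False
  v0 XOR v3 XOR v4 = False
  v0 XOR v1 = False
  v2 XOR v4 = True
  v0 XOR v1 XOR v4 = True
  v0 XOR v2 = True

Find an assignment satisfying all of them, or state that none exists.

v0=T, v1=T, v2=F, v3=F, v4=T

v0 XOR v1 XOR v2 = T XOR T XOR F = False ✓
v0 XOR v3 XOR v4 = T XOR F XOR T = False ✓
v0 XOR v1 = T XOR T = False ✓
v2 XOR v4 = F XOR T = True ✓
v0 XOR v1 XOR v4 = T XOR T XOR T = True ✓
v0 XOR v2 = T XOR F = True ✓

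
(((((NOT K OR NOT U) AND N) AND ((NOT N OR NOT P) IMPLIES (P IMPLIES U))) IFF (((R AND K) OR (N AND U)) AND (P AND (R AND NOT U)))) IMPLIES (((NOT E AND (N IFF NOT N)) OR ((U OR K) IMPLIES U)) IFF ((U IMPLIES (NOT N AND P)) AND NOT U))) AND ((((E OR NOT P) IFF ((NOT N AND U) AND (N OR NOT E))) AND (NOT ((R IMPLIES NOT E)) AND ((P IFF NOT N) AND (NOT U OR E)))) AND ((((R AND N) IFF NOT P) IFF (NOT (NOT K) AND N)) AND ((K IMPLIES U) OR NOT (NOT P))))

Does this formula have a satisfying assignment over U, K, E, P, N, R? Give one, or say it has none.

Case E = True: the formula simplifies to (((((NOT K OR NOT U) AND N) AND ((NOT N OR NOT P) IMPLIES (P IMPLIES U))) IFF (((R AND K) OR (N AND U)) AND (P AND (R AND NOT U)))) IMPLIES (((U OR K) IMPLIES U) IFF ((U IMPLIES (NOT N AND P)) AND NOT U))) AND ((((NOT N AND U) AND N) AND (NOT (NOT R) AND (P IFF NOT N))) AND ((((R AND N) IFF NOT P) IFF (NOT (NOT K) AND N)) AND ((K IMPLIES U) OR NOT (NOT P)))).
  N = True: the conjunct NOT N is False.
  N = False: the conjunct N is False.
Case E = False: the conjunct NOT ((R IMPLIES NOT E)) becomes NOT ((R IMPLIES True)) = False.
Both cases fail — unsatisfiable.

UNSATISFIABLE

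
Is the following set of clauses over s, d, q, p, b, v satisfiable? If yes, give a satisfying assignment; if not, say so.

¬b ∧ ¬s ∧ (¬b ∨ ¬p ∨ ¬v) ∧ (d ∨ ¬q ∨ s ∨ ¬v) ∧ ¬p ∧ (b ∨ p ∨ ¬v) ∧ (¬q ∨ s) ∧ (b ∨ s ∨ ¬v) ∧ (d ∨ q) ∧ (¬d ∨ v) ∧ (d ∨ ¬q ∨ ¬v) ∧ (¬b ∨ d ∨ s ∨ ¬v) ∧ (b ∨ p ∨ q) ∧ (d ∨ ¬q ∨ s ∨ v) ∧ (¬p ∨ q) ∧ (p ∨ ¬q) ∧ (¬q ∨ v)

Unsatisfiable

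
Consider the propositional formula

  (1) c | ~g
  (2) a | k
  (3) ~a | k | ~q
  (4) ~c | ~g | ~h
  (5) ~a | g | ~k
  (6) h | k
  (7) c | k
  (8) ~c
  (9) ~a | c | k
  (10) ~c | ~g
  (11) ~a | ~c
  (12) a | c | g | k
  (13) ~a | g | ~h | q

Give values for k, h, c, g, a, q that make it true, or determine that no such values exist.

Unit clause (~c) forces c = False.
In (c | ~g) only ~g is left, so g = False.
In (c | k) only k is left, so k = True.
In (~a | g | ~k) only ~a is left, so a = False.
Set h = False.
Set q = True.
All clauses satisfied.

k = True, h = False, c = False, g = False, a = False, q = True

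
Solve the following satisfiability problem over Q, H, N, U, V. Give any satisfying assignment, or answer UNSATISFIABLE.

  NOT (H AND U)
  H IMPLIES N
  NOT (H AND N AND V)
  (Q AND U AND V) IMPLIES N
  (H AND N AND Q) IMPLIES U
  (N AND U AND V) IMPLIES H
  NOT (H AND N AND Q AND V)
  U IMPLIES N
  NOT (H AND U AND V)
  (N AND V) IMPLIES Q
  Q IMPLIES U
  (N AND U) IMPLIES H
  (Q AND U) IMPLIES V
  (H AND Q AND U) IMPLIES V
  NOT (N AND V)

Q=F; H=F; N=F; U=F; V=F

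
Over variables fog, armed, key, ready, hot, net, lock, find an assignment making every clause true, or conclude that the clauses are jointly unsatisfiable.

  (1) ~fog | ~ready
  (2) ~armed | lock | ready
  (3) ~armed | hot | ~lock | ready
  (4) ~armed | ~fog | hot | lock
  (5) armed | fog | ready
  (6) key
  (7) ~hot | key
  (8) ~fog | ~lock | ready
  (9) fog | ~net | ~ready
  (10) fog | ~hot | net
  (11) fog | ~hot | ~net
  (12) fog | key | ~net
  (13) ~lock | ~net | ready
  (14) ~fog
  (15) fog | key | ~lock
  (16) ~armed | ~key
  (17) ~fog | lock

fog = False, armed = False, key = True, ready = True, hot = False, net = False, lock = True

Unit clause (key) forces key = True.
Unit clause (~fog) forces fog = False.
In (~armed | ~key) only ~armed is left, so armed = False.
In (armed | fog | ready) only ready is left, so ready = True.
In (fog | ~net | ~ready) only ~net is left, so net = False.
In (fog | ~hot | net) only ~hot is left, so hot = False.
Set lock = True.
All clauses satisfied.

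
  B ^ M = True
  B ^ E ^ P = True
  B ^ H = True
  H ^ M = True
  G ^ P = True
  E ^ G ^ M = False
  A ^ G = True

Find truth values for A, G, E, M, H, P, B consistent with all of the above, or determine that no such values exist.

Adding constraints 1, 3, 4 mod 2: every variable appears an even number of times on the left, so the left side is 0.
But the right sides sum to 1 (mod 2). 0 ≠ 1 — the system is inconsistent.

Unsatisfiable — no assignment works.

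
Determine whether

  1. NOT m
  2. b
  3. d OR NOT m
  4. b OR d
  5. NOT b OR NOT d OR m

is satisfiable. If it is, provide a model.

b=T; m=F; d=F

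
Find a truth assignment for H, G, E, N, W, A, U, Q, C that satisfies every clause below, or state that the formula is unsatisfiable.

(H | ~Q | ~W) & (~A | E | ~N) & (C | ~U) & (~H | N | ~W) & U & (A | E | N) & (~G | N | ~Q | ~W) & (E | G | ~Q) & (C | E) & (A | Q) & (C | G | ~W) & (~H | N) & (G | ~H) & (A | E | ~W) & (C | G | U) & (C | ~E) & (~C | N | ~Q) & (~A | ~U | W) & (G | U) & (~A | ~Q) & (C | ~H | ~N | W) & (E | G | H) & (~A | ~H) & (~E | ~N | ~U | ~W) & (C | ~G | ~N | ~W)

H = False; G = True; E = False; N = True; W = False; A = False; U = True; Q = True; C = True

Unit clause (U) forces U = True.
In (C | ~U) only C is left, so C = True.
Set H = False.
Set G = True.
Set E = False.
Set N = True.
  then (~A | E | ~N) forces A = False.
  then (A | Q) forces Q = True.
  then (A | E | ~W) forces W = False.
All clauses satisfied.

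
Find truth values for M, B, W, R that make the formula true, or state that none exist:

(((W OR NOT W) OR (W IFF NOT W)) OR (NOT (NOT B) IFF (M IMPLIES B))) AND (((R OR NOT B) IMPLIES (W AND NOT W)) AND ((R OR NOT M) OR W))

M = False; B = True; W = False; R = False

  ((W OR NOT W) OR (W IFF NOT W)) OR (NOT (NOT B) IFF (M IMPLIES B)) = True
    (W OR NOT W) OR (W IFF NOT W) = True
      W OR NOT W = True
        NOT W = True
      W IFF NOT W = False
        NOT W = True
    NOT (NOT B) IFF (M IMPLIES B) = True
      NOT (NOT B) = True
        NOT B = False
      M IMPLIES B = True
  ((R OR NOT B) IMPLIES (W AND NOT W)) AND ((R OR NOT M) OR W) = True
    (R OR NOT B) IMPLIES (W AND NOT W) = True
      R OR NOT B = False
        NOT B = False
      W AND NOT W = False
        NOT W = True
    (R OR NOT M) OR W = True
      R OR NOT M = True
        NOT M = True
Both conjuncts True, so the formula holds.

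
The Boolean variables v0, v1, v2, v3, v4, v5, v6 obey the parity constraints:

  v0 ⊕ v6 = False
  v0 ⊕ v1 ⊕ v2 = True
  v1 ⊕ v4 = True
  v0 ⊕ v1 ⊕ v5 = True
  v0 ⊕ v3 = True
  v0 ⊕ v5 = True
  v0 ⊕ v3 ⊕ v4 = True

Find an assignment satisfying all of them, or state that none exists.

No satisfying assignment exists.

Adding constraints 3, 4, 5, 6, 7 mod 2: every variable appears an even number of times on the left, so the left side is 0.
But the right sides sum to 1 (mod 2). 0 ≠ 1 — the system is inconsistent.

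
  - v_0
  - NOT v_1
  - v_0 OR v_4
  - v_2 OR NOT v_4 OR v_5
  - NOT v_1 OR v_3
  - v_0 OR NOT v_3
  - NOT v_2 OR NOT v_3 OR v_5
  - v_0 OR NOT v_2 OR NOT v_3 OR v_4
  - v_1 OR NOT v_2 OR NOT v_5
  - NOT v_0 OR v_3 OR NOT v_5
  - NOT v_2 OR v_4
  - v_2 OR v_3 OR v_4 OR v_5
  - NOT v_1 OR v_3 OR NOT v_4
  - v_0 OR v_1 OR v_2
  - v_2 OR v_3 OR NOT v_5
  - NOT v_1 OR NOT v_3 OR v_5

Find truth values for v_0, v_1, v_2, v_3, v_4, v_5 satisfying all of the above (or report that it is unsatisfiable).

Unit clause (v_0) forces v_0 = True.
Unit clause (NOT v_1) forces v_1 = False.
Set v_2 = True.
  then (v_1 OR NOT v_2 OR NOT v_5) forces v_5 = False.
  then (NOT v_2 OR v_4) forces v_4 = True.
  then (NOT v_2 OR NOT v_3 OR v_5) forces v_3 = False.
All clauses satisfied.

v_0 = True; v_1 = False; v_2 = True; v_3 = False; v_4 = True; v_5 = False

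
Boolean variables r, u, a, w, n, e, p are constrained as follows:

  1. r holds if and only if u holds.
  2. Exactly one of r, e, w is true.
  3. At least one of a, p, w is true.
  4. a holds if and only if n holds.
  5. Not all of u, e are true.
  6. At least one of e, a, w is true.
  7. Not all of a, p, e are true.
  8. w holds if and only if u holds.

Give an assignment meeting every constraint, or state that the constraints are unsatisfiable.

r: False, u: False, a: False, w: False, n: False, e: True, p: True

  (1) r=F, u=F — same ✓
  (2) {r, e, w}: 1 true — exactly one ✓
  (3) {a, p, w}: 1 true — at least one ✓
  (4) a=F, n=F — same ✓
  (5) {u, e}: 1/2 true — not all ✓
  (6) {e, a, w}: 1 true — at least one ✓
  (7) {a, p, e}: 2/3 true — not all ✓
  (8) w=F, u=F — same ✓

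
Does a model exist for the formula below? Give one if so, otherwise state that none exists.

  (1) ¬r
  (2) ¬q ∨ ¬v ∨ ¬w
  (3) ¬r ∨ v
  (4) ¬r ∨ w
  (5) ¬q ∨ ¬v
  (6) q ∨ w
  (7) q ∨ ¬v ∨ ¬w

v = False, r = False, q = True, w = False

Unit clause (¬r) forces r = False.
Try v = True:
  (¬q ∨ ¬v) forces q = False.
  (q ∨ w) forces w = True.
  clause (q ∨ ¬v ∨ ¬w) is falsified — backtrack.
So v = False.
Set q = True.
Set w = False.
Check each clause:
  (¬r): ¬r holds.
  (¬q ∨ ¬v ∨ ¬w): ¬v holds.
  (¬r ∨ v): ¬r holds.
  (¬r ∨ w): ¬r holds.
  (¬q ∨ ¬v): ¬v holds.
  (q ∨ w): q holds.
  (q ∨ ¬v ∨ ¬w): q holds.
All clauses satisfied.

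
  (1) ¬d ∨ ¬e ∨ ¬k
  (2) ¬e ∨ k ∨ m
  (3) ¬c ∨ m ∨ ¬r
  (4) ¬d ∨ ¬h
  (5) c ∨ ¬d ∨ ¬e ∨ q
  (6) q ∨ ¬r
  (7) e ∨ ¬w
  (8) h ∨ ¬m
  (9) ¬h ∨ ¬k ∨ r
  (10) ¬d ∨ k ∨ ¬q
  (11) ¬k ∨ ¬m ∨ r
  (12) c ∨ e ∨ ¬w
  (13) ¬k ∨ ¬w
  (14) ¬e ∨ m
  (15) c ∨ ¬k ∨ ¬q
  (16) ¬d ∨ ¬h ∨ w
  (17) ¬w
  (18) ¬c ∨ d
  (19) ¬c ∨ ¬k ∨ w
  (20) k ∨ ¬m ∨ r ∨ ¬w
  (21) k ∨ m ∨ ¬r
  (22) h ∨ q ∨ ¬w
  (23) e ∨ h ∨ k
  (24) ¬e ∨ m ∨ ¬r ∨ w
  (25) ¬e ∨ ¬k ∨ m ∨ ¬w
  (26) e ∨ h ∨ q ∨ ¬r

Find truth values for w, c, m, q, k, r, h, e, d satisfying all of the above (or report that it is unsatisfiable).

Unit clause (¬w) forces w = False.
Set c = False.
Set m = True.
  then (h ∨ ¬m) forces h = True.
  then (¬d ∨ ¬h ∨ w) forces d = False.
Set q = True.
  then (c ∨ ¬k ∨ ¬q) forces k = False.
Set r = False.
Set e = True.
All clauses satisfied.

w = False, c = False, m = True, q = True, k = False, r = False, h = True, e = True, d = False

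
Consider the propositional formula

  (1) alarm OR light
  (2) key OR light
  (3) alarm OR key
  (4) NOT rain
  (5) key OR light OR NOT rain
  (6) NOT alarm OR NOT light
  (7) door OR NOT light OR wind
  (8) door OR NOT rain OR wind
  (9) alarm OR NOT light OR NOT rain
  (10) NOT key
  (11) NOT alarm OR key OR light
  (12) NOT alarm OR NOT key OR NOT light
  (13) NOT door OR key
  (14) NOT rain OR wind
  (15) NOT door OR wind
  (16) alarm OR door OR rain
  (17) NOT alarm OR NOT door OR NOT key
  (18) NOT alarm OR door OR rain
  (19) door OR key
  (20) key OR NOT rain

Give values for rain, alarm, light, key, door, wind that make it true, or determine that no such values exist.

Unsatisfiable

Case key = True:
  Clause (NOT key) is falsified — contradiction.
Case key = False:
  (key OR light) forces light = True.
  (alarm OR key) forces alarm = True.
  Clause (NOT alarm OR NOT light) is falsified — contradiction.
Both cases fail, so the formula is unsatisfiable.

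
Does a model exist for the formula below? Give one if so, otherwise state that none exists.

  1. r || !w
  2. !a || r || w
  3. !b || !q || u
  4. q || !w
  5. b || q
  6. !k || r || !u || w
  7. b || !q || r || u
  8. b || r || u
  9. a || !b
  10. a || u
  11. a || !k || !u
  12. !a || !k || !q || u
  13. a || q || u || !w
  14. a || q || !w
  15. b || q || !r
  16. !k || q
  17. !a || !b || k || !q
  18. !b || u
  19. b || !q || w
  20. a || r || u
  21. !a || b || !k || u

r=T; q=T; u=T; k=T; w=T; b=T; a=T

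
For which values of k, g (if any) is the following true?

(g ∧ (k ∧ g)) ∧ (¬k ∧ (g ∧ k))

No satisfying assignment exists.

Case k = True: the conjunct ¬k is False.
Case k = False: the conjunct k is False.
Both cases fail — unsatisfiable.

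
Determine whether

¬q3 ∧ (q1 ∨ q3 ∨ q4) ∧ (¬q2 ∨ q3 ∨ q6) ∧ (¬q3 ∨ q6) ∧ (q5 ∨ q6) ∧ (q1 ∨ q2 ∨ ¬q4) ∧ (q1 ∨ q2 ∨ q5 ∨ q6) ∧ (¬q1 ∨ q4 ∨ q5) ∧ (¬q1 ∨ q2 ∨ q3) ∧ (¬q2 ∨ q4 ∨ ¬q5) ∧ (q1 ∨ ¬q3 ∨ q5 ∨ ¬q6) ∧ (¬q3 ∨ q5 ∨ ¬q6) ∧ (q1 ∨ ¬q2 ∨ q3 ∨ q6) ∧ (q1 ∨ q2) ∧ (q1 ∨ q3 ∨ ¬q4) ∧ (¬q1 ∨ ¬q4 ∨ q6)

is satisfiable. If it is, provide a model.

Unit clause (¬q3) forces q3 = False.
Try q1 = False:
  (q1 ∨ q3 ∨ q4) forces q4 = True.
  clause (q1 ∨ q3 ∨ ¬q4) is falsified — backtrack.
So q1 = True.
  then (¬q1 ∨ q2 ∨ q3) forces q2 = True.
  then (¬q2 ∨ q3 ∨ q6) forces q6 = True.
Try q4 = False:
  (¬q1 ∨ q4 ∨ q5) forces q5 = True.
  clause (¬q2 ∨ q4 ∨ ¬q5) is falsified — backtrack.
So q4 = True.
Set q5 = False.
All clauses satisfied.

q1=T, q2=T, q3=F, q4=T, q5=F, q6=T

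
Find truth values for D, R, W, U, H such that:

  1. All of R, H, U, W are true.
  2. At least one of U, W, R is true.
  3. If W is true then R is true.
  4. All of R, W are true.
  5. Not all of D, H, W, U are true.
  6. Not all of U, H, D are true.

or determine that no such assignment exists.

D=F, R=T, W=T, U=T, H=T

  (1) {R, H, U, W}: all 4 true ✓
  (2) {U, W, R}: 3 true — at least one ✓
  (3) W=T ⇒ R: T ✓
  (4) {R, W}: all 2 true ✓
  (5) {D, H, W, U}: 3/4 true — not all ✓
  (6) {U, H, D}: 2/3 true — not all ✓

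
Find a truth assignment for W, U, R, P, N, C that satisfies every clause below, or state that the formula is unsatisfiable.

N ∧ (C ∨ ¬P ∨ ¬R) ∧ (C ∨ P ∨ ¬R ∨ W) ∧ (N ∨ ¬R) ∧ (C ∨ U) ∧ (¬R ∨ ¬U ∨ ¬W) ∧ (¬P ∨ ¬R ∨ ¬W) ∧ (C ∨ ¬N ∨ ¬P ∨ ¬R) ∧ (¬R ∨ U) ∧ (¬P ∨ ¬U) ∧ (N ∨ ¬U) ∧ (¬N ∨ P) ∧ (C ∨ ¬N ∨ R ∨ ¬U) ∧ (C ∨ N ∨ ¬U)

Unit clause (N) forces N = True.
In (¬N ∨ P) only P is left, so P = True.
In (¬P ∨ ¬U) only ¬U is left, so U = False.
In (C ∨ U) only C is left, so C = True.
In (¬R ∨ U) only ¬R is left, so R = False.
Set W = True.
All clauses satisfied.

W=T, U=F, R=F, P=T, N=T, C=T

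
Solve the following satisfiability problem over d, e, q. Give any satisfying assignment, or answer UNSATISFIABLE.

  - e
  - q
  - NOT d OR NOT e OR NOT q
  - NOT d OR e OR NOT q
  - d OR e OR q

Unit clause (e) forces e = True.
Unit clause (q) forces q = True.
In (NOT d OR NOT e OR NOT q) only NOT d is left, so d = False.
Check each clause:
  (e): e holds.
  (q): q holds.
  (NOT d OR NOT e OR NOT q): NOT d holds.
  (NOT d OR e OR NOT q): NOT d holds.
  (d OR e OR q): e holds.
All clauses satisfied.

d = False, e = True, q = True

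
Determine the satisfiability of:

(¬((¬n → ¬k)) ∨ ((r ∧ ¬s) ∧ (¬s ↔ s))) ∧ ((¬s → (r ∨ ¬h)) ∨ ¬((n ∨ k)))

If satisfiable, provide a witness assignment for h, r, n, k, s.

h = False, r = True, n = False, k = True, s = False

  ¬((¬n → ¬k)) ∨ ((r ∧ ¬s) ∧ (¬s ↔ s)) = True
    ¬((¬n → ¬k)) = True
      ¬n → ¬k = False
        ¬n = True
        ¬k = False
    (r ∧ ¬s) ∧ (¬s ↔ s) = False
      r ∧ ¬s = True
        ¬s = True
      ¬s ↔ s = False
        ¬s = True
  (¬s → (r ∨ ¬h)) ∨ ¬((n ∨ k)) = True
    ¬s → (r ∨ ¬h) = True
      ¬s = True
      r ∨ ¬h = True
        ¬h = True
    ¬((n ∨ k)) = False
      n ∨ k = True
Both conjuncts True, so the formula holds.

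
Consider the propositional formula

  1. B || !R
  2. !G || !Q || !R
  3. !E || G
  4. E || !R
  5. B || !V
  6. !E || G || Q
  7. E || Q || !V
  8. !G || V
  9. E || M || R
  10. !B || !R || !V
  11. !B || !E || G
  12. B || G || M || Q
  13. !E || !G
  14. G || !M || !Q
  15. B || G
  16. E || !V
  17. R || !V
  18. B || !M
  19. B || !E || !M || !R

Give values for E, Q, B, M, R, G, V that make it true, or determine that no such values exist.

E = False, Q = False, B = True, M = True, R = False, G = False, V = False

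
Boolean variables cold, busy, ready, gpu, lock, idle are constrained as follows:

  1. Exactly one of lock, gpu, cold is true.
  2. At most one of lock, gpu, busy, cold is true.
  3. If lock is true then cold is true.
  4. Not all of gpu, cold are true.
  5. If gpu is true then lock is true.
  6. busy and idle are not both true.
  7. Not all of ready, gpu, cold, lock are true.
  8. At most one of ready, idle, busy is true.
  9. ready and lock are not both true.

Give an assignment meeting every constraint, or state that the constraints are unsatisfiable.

cold=T, busy=F, ready=F, gpu=F, lock=F, idle=F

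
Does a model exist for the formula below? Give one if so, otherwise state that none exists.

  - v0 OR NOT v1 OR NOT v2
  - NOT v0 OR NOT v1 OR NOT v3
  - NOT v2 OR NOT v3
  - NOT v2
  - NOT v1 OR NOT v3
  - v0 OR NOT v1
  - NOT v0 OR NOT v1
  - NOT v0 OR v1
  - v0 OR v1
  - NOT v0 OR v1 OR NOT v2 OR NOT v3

Unsatisfiable — no assignment works.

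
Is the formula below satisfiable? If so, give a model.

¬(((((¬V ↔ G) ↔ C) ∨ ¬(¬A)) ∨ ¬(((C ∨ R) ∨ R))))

C=T, V=T, A=F, R=T, G=T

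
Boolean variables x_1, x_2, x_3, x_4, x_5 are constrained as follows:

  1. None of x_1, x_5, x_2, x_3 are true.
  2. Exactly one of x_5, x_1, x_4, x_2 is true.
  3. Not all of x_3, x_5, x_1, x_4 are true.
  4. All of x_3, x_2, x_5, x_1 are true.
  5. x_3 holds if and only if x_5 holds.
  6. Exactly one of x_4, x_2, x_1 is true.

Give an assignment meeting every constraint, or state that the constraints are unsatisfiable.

No satisfying assignment exists.

Case x_1 = True:
  Constraint (1) is violated (x_1=T) — contradiction.
Case x_1 = False:
  Constraint (4) is violated (x_1=F) — contradiction.
Both cases fail — unsatisfiable.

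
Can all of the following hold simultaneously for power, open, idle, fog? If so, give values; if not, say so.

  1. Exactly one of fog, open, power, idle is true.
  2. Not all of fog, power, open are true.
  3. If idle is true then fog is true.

power = False, open = True, idle = False, fog = False

  (1) {fog, open, power, idle}: 1 true — exactly one ✓
  (2) {fog, power, open}: 1/3 true — not all ✓
  (3) idle=F ⇒ fog: vacuous ✓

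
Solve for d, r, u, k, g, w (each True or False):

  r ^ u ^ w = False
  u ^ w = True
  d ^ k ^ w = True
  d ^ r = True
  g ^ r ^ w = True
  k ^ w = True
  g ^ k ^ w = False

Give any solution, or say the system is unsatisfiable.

d: False; r: True; u: False; k: False; g: True; w: True

r ^ u ^ w = T ^ F ^ T = False ✓
u ^ w = F ^ T = True ✓
d ^ k ^ w = F ^ F ^ T = True ✓
d ^ r = F ^ T = True ✓
g ^ r ^ w = T ^ T ^ T = True ✓
k ^ w = F ^ T = True ✓
g ^ k ^ w = T ^ F ^ T = False ✓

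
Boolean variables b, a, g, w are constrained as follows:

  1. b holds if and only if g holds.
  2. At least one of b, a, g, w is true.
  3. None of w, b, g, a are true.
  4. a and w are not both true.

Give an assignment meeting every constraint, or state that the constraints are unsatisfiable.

Case a = True:
  Constraint (3) is violated (a=T) — contradiction.
Case a = False:
  (3) forces w = False.
  (3) forces b = False.
  (1) with b=F forces g = False.
  Constraint (2) is violated (b=F, a=F, g=F, w=F) — contradiction.
Both cases fail — unsatisfiable.

Unsatisfiable — no assignment works.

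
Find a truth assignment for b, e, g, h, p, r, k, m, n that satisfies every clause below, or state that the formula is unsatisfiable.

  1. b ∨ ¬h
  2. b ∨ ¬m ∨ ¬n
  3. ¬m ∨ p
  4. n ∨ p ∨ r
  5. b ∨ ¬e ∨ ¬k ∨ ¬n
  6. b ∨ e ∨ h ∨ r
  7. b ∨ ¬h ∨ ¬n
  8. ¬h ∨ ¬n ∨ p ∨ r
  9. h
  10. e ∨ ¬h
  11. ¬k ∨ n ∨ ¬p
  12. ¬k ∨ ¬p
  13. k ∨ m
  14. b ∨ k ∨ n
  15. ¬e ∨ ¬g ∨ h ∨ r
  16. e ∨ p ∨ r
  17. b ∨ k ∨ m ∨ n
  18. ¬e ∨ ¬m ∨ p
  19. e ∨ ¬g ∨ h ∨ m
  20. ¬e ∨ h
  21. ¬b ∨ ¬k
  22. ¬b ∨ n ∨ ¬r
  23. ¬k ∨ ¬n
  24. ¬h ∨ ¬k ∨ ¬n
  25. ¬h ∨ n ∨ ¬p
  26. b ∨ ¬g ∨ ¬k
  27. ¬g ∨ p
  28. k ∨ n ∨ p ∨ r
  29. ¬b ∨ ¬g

Unit clause (h) forces h = True.
In (e ∨ ¬h) only e is left, so e = True.
In (b ∨ ¬h) only b is left, so b = True.
In (¬b ∨ ¬k) only ¬k is left, so k = False.
In (¬b ∨ ¬g) only ¬g is left, so g = False.
In (k ∨ m) only m is left, so m = True.
In (¬e ∨ ¬m ∨ p) only p is left, so p = True.
In (¬h ∨ n ∨ ¬p) only n is left, so n = True.
Set r = True.
All clauses satisfied.

b=T, e=T, g=F, h=T, p=T, r=T, k=F, m=T, n=T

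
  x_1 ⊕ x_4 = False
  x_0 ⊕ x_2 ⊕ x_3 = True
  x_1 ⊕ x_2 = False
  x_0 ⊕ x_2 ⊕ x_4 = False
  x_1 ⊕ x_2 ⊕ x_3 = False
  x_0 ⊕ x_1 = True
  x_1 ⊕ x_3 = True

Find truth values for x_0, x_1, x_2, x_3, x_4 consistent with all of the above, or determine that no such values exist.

x_0 = False, x_1 = True, x_2 = True, x_3 = False, x_4 = True

x_1 ⊕ x_4 = T ⊕ T = False ✓
x_0 ⊕ x_2 ⊕ x_3 = F ⊕ T ⊕ F = True ✓
x_1 ⊕ x_2 = T ⊕ T = False ✓
x_0 ⊕ x_2 ⊕ x_4 = F ⊕ T ⊕ T = False ✓
x_1 ⊕ x_2 ⊕ x_3 = T ⊕ T ⊕ F = False ✓
x_0 ⊕ x_1 = F ⊕ T = True ✓
x_1 ⊕ x_3 = T ⊕ F = True ✓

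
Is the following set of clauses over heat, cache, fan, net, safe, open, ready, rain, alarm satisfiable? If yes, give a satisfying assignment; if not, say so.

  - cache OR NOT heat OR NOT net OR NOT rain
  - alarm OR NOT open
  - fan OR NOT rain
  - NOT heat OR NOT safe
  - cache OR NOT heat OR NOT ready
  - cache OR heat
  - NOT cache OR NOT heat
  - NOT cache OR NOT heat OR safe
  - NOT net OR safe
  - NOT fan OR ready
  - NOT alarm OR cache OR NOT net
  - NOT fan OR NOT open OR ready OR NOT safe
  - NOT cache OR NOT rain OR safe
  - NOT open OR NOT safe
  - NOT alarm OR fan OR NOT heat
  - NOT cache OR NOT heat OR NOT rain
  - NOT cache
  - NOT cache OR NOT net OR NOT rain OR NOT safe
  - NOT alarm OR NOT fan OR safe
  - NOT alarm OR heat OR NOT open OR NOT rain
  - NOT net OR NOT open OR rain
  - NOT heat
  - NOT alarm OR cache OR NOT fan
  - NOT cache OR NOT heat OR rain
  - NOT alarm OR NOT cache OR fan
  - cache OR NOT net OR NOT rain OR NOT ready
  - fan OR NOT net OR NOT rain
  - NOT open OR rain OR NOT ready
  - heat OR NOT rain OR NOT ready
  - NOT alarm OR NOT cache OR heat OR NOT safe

Case heat = True:
  Clause (NOT heat) is falsified — contradiction.
Case heat = False:
  (cache OR heat) forces cache = True.
  Clause (NOT cache) is falsified — contradiction.
Both cases fail, so the formula is unsatisfiable.

Unsatisfiable — no assignment works.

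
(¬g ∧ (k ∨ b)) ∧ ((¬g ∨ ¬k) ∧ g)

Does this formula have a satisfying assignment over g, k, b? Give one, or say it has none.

Unsatisfiable — no assignment works.

Case g = True: the conjunct ¬g is False.
Case g = False: the conjunct g is False.
Both cases fail — unsatisfiable.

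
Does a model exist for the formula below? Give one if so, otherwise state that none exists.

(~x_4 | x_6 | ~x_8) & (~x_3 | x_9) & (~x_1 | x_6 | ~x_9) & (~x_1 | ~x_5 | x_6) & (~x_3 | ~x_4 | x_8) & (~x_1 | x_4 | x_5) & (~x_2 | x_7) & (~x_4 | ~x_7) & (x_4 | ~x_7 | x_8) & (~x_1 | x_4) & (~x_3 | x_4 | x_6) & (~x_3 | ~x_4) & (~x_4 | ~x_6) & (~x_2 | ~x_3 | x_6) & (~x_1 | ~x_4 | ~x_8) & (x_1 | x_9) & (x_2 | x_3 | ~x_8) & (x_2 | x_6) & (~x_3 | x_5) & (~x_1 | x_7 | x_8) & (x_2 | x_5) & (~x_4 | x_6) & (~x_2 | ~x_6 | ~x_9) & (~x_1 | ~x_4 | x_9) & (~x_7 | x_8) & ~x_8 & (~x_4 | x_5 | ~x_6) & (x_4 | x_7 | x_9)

Unit clause (~x_8) forces x_8 = False.
In (~x_7 | x_8) only ~x_7 is left, so x_7 = False.
In (~x_2 | x_7) only ~x_2 is left, so x_2 = False.
In (x_2 | x_6) only x_6 is left, so x_6 = True.
In (~x_1 | x_7 | x_8) only ~x_1 is left, so x_1 = False.
In (x_2 | x_5) only x_5 is left, so x_5 = True.
In (~x_4 | ~x_6) only ~x_4 is left, so x_4 = False.
In (x_1 | x_9) only x_9 is left, so x_9 = True.
Set x_3 = False.
All clauses satisfied.

x_1=F, x_2=F, x_3=F, x_4=F, x_5=T, x_6=T, x_7=F, x_8=F, x_9=T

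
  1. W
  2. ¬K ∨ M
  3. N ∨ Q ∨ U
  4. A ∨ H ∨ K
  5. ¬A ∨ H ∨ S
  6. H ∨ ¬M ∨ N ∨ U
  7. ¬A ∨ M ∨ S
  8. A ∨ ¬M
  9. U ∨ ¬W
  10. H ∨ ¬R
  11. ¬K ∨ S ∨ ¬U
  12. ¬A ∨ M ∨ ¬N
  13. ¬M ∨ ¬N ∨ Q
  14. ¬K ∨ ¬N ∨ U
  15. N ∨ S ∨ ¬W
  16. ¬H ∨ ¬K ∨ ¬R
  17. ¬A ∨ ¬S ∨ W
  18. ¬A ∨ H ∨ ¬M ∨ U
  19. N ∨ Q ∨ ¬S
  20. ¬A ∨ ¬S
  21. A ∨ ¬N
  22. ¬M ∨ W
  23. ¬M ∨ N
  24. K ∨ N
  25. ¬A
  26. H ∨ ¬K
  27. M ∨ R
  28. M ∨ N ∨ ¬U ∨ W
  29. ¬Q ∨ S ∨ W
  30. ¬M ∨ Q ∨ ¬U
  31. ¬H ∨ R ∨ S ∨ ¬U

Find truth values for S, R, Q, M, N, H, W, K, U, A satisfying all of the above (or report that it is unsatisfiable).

Case W = True:
  (U ∨ ¬W) forces U = True.
  (¬A) forces A = False.
  (A ∨ ¬M) forces M = False.
  (¬K ∨ M) forces K = False.
  (A ∨ H ∨ K) forces H = True.
  (A ∨ ¬N) forces N = False.
  Clause (K ∨ N) is falsified — contradiction.
Case W = False:
  Clause (W) is falsified — contradiction.
Both cases fail, so the formula is unsatisfiable.

Unsatisfiable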